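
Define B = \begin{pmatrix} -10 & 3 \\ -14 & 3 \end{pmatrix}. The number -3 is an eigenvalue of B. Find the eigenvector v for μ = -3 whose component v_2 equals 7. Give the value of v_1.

3

B + 3I = [[-7, 3], [-14, 6]].
Solving (B + 3I)v = 0 gives the eigenspace spanned by (3, 7).
With v_2 = 7, v = (3, 7), so v_1 = 3.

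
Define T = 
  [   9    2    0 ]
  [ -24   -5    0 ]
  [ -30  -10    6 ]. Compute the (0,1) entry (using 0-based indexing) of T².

Characteristic polynomial: s^3 - 10s^2 + 27s - 18 = (s - 6)(s - 3)(s - 1), so the eigenvalues are 1, 3, 6.
s=3: eigenvector (1, -3, 0).
s=1: eigenvector (-1, 4, 2).
s=6: eigenvector (0, 0, 1).
P = [[1, -1, 0], [-3, 4, 0], [0, 2, 1]], D = diag(3, 1, 6), P⁻¹ = [[4, 1, 0], [3, 1, 0], [-6, -2, 1]].
T² = P·diag(9, 1, 36)·P⁻¹ = [[33, 8, 0], [-96, -23, 0], [-210, -70, 36]].
The requested entry is 8.

8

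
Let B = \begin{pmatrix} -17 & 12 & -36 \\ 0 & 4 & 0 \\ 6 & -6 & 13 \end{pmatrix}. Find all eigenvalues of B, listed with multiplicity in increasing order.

-5, 1, 4

Characteristic polynomial: p(s) = s^3 - 21s + 20 = (s - 4)(s - 1)(s + 5).
Roots (with multiplicity): -5, 1, 4.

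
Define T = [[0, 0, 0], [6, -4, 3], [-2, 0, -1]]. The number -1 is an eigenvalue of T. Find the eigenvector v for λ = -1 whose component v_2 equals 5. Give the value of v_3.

T + 1I = [[1, 0, 0], [6, -3, 3], [-2, 0, 0]].
Solving (T + 1I)v = 0 gives the eigenspace spanned by (0, 5, 5).
With v_2 = 5, v = (0, 5, 5), so v_3 = 5.

5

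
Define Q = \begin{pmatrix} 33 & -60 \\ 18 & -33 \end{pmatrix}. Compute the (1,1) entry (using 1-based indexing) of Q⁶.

Characteristic polynomial: s^2 - 9 = (s - 3)(s + 3), so the eigenvalues are -3, 3.
s=-3: eigenvector (-5, -3).
s=3: eigenvector (2, 1).
P = [[-5, 2], [-3, 1]], D = diag(-3, 3), P⁻¹ = [[1, -2], [3, -5]].
Q⁶ = P·diag(729, 729)·P⁻¹ = [[729, 0], [0, 729]].
The requested entry is 729.

729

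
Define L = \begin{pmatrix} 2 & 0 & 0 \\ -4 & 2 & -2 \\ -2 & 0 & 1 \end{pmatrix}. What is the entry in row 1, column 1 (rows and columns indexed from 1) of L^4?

Characteristic polynomial: t^3 - 5t^2 + 8t - 4 = (t - 2)^2(t - 1), so the eigenvalues are 1, 2, 2.
t=1: eigenvector (0, 2, 1).
t=2: eigenvector (0, 1, 0).
t=2: eigenvector (1, -4, -2).
P = [[0, 0, 1], [2, 1, -4], [1, 0, -2]], D = diag(1, 2, 2), P⁻¹ = [[2, 0, 1], [0, 1, -2], [1, 0, 0]].
L⁴ = P·diag(1, 16, 16)·P⁻¹ = [[16, 0, 0], [-60, 16, -30], [-30, 0, 1]].
The requested entry is 16.

16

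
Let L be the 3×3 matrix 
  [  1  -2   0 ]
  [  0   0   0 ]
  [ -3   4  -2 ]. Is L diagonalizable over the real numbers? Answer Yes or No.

Characteristic polynomial: p(t) = t^3 + t^2 - 2t = t(t - 1)(t + 2).
All 3 eigenvalues are distinct, so L is diagonalizable.

Yes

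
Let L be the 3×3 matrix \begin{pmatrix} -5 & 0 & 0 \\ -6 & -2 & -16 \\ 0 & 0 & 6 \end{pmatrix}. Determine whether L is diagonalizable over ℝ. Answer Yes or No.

Yes

Characteristic polynomial: p(s) = s^3 + s^2 - 32s - 60 = (s - 6)(s + 2)(s + 5).
All 3 eigenvalues are distinct, so L is diagonalizable.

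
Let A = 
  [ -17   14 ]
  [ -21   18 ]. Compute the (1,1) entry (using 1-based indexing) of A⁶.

Characteristic polynomial: s^2 - s - 12 = (s - 4)(s + 3), so the eigenvalues are -3, 4.
s=-3: eigenvector (1, 1).
s=4: eigenvector (-2, -3).
P = [[1, -2], [1, -3]], D = diag(-3, 4), P⁻¹ = [[3, -2], [1, -1]].
A⁶ = P·diag(729, 4096)·P⁻¹ = [[-6005, 6734], [-10101, 10830]].
The requested entry is -6005.

-6005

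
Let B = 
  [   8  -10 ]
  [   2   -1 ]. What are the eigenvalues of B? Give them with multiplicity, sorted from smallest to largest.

Characteristic polynomial: p(μ) = μ^2 - 7μ + 12 = (μ - 4)(μ - 3).
Roots (with multiplicity): 3, 4.

3, 4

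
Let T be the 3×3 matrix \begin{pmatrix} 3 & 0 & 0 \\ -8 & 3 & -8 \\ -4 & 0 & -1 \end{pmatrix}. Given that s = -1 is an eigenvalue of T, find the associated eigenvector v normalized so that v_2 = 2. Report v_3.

T + 1I = [[4, 0, 0], [-8, 4, -8], [-4, 0, 0]].
Solving (T + 1I)v = 0 gives the eigenspace spanned by (0, 2, 1).
With v_2 = 2, v = (0, 2, 1), so v_3 = 1.

1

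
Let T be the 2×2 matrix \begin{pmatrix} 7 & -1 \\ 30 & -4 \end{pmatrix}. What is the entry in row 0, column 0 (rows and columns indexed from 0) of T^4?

Characteristic polynomial: μ^2 - 3μ + 2 = (μ - 2)(μ - 1), so the eigenvalues are 1, 2.
μ=2: eigenvector (-1, -5).
μ=1: eigenvector (1, 6).
P = [[-1, 1], [-5, 6]], D = diag(2, 1), P⁻¹ = [[-6, 1], [-5, 1]].
T⁴ = P·diag(16, 1)·P⁻¹ = [[91, -15], [450, -74]].
The requested entry is 91.

91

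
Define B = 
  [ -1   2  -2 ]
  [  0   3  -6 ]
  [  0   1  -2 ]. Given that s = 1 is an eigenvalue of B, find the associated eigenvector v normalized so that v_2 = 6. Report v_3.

2

B − 1I = [[-2, 2, -2], [0, 2, -6], [0, 1, -3]].
Solving (B − 1I)v = 0 gives the eigenspace spanned by (4, 6, 2).
With v_2 = 6, v = (4, 6, 2), so v_3 = 2.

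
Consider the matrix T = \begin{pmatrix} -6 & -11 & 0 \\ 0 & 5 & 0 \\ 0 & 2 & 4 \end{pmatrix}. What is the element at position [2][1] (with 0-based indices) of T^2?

18

Characteristic polynomial: s^3 - 3s^2 - 34s + 120 = (s - 5)(s - 4)(s + 6), so the eigenvalues are -6, 4, 5.
s=-6: eigenvector (1, 0, 0).
s=5: eigenvector (-1, 1, 2).
s=4: eigenvector (0, 0, 1).
P = [[1, -1, 0], [0, 1, 0], [0, 2, 1]], D = diag(-6, 5, 4), P⁻¹ = [[1, 1, 0], [0, 1, 0], [0, -2, 1]].
T² = P·diag(36, 25, 16)·P⁻¹ = [[36, 11, 0], [0, 25, 0], [0, 18, 16]].
The requested entry is 18.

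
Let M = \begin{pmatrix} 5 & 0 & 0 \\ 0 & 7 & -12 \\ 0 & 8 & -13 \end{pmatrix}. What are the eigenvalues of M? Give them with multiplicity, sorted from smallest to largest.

-5, -1, 5

Characteristic polynomial: p(t) = t^3 + t^2 - 25t - 25 = (t - 5)(t + 1)(t + 5).
Roots (with multiplicity): -5, -1, 5.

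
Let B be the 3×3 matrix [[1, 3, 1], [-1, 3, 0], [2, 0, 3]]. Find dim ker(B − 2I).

1

B − 2I = [[-1, 3, 1], [-1, 1, 0], [2, 0, 1]].
This matrix has rank 2, so its null space has dimension 3 − 2 = 1.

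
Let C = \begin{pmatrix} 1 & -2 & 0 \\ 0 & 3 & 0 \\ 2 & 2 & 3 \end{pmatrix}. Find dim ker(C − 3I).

2

C − 3I = [[-2, -2, 0], [0, 0, 0], [2, 2, 0]].
This matrix has rank 1, so its null space has dimension 3 − 1 = 2.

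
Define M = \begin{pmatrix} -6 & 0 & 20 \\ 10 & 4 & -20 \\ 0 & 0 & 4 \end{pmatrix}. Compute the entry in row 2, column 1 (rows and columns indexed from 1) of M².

Characteristic polynomial: λ^3 - 2λ^2 - 32λ + 96 = (λ - 4)^2(λ + 6), so the eigenvalues are -6, 4, 4.
λ=-6: eigenvector (1, -1, 0).
λ=4: eigenvector (2, -2, 1).
λ=4: eigenvector (0, 1, 0).
P = [[1, 2, 0], [-1, -2, 1], [0, 1, 0]], D = diag(-6, 4, 4), P⁻¹ = [[1, 0, -2], [0, 0, 1], [1, 1, 0]].
M² = P·diag(36, 16, 16)·P⁻¹ = [[36, 0, -40], [-20, 16, 40], [0, 0, 16]].
The requested entry is -20.

-20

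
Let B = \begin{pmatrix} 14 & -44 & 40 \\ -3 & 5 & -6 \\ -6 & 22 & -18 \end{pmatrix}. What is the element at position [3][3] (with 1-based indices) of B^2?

-48

Characteristic polynomial: r^3 - r^2 - 32r + 60 = (r - 5)(r - 2)(r + 6), so the eigenvalues are -6, 2, 5.
r=2: eigenvector (-3, 1, 2).
r=-6: eigenvector (-2, 0, 1).
r=5: eigenvector (-4, 1, 2).
P = [[-3, -2, -4], [1, 0, 1], [2, 1, 2]], D = diag(2, -6, 5), P⁻¹ = [[1, 0, 2], [0, -2, 1], [-1, 1, -2]].
B² = P·diag(4, 36, 25)·P⁻¹ = [[88, 44, 104], [-21, 25, -42], [-42, -22, -48]].
The requested entry is -48.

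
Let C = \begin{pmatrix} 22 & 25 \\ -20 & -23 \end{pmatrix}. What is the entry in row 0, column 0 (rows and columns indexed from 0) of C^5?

Characteristic polynomial: t^2 + t - 6 = (t - 2)(t + 3), so the eigenvalues are -3, 2.
t=2: eigenvector (5, -4).
t=-3: eigenvector (-1, 1).
P = [[5, -1], [-4, 1]], D = diag(2, -3), P⁻¹ = [[1, 1], [4, 5]].
C⁵ = P·diag(32, -243)·P⁻¹ = [[1132, 1375], [-1100, -1343]].
The requested entry is 1132.

1132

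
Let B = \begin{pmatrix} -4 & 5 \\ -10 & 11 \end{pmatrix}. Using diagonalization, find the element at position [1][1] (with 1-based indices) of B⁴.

Characteristic polynomial: r^2 - 7r + 6 = (r - 6)(r - 1), so the eigenvalues are 1, 6.
r=6: eigenvector (1, 2).
r=1: eigenvector (1, 1).
P = [[1, 1], [2, 1]], D = diag(6, 1), P⁻¹ = [[-1, 1], [2, -1]].
B⁴ = P·diag(1296, 1)·P⁻¹ = [[-1294, 1295], [-2590, 2591]].
The requested entry is -1294.

-1294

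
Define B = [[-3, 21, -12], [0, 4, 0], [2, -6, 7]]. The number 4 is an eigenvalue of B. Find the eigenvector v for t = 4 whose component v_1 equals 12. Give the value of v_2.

4

B − 4I = [[-7, 21, -12], [0, 0, 0], [2, -6, 3]].
Solving (B − 4I)v = 0 gives the eigenspace spanned by (12, 4, 0).
With v_1 = 12, v = (12, 4, 0), so v_2 = 4.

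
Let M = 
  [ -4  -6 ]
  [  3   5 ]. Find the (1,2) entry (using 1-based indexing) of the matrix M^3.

Characteristic polynomial: s^2 - s - 2 = (s - 2)(s + 1), so the eigenvalues are -1, 2.
s=2: eigenvector (1, -1).
s=-1: eigenvector (2, -1).
P = [[1, 2], [-1, -1]], D = diag(2, -1), P⁻¹ = [[-1, -2], [1, 1]].
M³ = P·diag(8, -1)·P⁻¹ = [[-10, -18], [9, 17]].
The requested entry is -18.

-18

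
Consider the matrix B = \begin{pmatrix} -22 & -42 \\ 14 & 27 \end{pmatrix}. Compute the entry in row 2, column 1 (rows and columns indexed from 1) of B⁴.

2590

Characteristic polynomial: t^2 - 5t - 6 = (t - 6)(t + 1), so the eigenvalues are -1, 6.
t=-1: eigenvector (-2, 1).
t=6: eigenvector (3, -2).
P = [[-2, 3], [1, -2]], D = diag(-1, 6), P⁻¹ = [[-2, -3], [-1, -2]].
B⁴ = P·diag(1, 1296)·P⁻¹ = [[-3884, -7770], [2590, 5181]].
The requested entry is 2590.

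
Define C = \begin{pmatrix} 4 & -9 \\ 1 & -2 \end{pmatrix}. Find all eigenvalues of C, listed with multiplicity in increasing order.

Characteristic polynomial: p(t) = t^2 - 2t + 1 = (t - 1)^2.
Roots (with multiplicity): 1, 1.

1, 1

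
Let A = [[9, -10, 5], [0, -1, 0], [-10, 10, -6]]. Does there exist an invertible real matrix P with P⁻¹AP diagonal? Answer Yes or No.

Yes

Characteristic polynomial: p(s) = s^3 - 2s^2 - 7s - 4 = (s - 4)(s + 1)^2.
s = -1 has algebraic multiplicity 2; rank(A + 1I) = 1, so geometric multiplicity = 2.
Every eigenvalue has geometric = algebraic multiplicity, so A is diagonalizable.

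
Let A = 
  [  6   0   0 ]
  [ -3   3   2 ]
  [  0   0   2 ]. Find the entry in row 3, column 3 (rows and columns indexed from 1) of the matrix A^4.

16

Characteristic polynomial: λ^3 - 11λ^2 + 36λ - 36 = (λ - 6)(λ - 3)(λ - 2), so the eigenvalues are 2, 3, 6.
λ=6: eigenvector (1, -1, 0).
λ=3: eigenvector (0, 1, 0).
λ=2: eigenvector (0, -2, 1).
P = [[1, 0, 0], [-1, 1, -2], [0, 0, 1]], D = diag(6, 3, 2), P⁻¹ = [[1, 0, 0], [1, 1, 2], [0, 0, 1]].
A⁴ = P·diag(1296, 81, 16)·P⁻¹ = [[1296, 0, 0], [-1215, 81, 130], [0, 0, 16]].
The requested entry is 16.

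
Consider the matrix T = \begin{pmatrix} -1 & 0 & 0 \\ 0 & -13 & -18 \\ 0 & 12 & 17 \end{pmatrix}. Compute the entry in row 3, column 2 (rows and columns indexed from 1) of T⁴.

1248

Characteristic polynomial: μ^3 - 3μ^2 - 9μ - 5 = (μ - 5)(μ + 1)^2, so the eigenvalues are -1, -1, 5.
μ=-1: eigenvector (1, 0, 0).
μ=-1: eigenvector (2, 3, -2).
μ=5: eigenvector (0, -1, 1).
P = [[1, 2, 0], [0, 3, -1], [0, -2, 1]], D = diag(-1, -1, 5), P⁻¹ = [[1, -2, -2], [0, 1, 1], [0, 2, 3]].
T⁴ = P·diag(1, 1, 625)·P⁻¹ = [[1, 0, 0], [0, -1247, -1872], [0, 1248, 1873]].
The requested entry is 1248.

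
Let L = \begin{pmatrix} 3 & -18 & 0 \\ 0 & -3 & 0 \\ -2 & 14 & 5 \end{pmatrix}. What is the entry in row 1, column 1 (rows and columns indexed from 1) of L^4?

Characteristic polynomial: λ^3 - 5λ^2 - 9λ + 45 = (λ - 5)(λ - 3)(λ + 3), so the eigenvalues are -3, 3, 5.
λ=3: eigenvector (1, 0, 1).
λ=-3: eigenvector (3, 1, -1).
λ=5: eigenvector (0, 0, 1).
P = [[1, 3, 0], [0, 1, 0], [1, -1, 1]], D = diag(3, -3, 5), P⁻¹ = [[1, -3, 0], [0, 1, 0], [-1, 4, 1]].
L⁴ = P·diag(81, 81, 625)·P⁻¹ = [[81, 0, 0], [0, 81, 0], [-544, 2176, 625]].
The requested entry is 81.

81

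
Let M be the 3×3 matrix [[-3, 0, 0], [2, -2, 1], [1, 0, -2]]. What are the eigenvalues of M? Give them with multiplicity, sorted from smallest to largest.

Characteristic polynomial: p(λ) = λ^3 + 7λ^2 + 16λ + 12 = (λ + 2)^2(λ + 3).
Roots (with multiplicity): -3, -2, -2.

-3, -2, -2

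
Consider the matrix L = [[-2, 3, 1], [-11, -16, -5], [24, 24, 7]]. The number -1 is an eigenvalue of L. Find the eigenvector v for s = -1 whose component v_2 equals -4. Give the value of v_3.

L + 1I = [[-1, 3, 1], [-11, -15, -5], [24, 24, 8]].
Solving (L + 1I)v = 0 gives the eigenspace spanned by (0, -4, 12).
With v_2 = -4, v = (0, -4, 12), so v_3 = 12.

12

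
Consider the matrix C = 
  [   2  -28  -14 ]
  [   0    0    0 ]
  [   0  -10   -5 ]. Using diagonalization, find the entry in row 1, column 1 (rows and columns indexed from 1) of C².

Characteristic polynomial: λ^3 + 3λ^2 - 10λ = λ(λ - 2)(λ + 5), so the eigenvalues are -5, 0, 2.
λ=-5: eigenvector (2, 0, 1).
λ=0: eigenvector (0, 1, -2).
λ=2: eigenvector (1, 0, 0).
P = [[2, 0, 1], [0, 1, 0], [1, -2, 0]], D = diag(-5, 0, 2), P⁻¹ = [[0, 2, 1], [0, 1, 0], [1, -4, -2]].
C² = P·diag(25, 0, 4)·P⁻¹ = [[4, 84, 42], [0, 0, 0], [0, 50, 25]].
The requested entry is 4.

4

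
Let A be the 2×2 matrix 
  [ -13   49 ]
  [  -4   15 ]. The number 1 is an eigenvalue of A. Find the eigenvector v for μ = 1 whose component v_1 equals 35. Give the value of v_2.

10

A − 1I = [[-14, 49], [-4, 14]].
Solving (A − 1I)v = 0 gives the eigenspace spanned by (35, 10).
With v_1 = 35, v = (35, 10), so v_2 = 10.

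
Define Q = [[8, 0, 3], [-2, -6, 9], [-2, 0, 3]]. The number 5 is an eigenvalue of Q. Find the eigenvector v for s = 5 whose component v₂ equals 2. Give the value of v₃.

2

Q − 5I = [[3, 0, 3], [-2, -11, 9], [-2, 0, -2]].
Solving (Q − 5I)v = 0 gives the eigenspace spanned by (-2, 2, 2).
With v₂ = 2, v = (-2, 2, 2), so v₃ = 2.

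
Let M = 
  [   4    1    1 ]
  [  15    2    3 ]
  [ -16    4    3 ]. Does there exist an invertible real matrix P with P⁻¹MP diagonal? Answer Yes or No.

No

Characteristic polynomial: p(r) = r^3 - 9r^2 + 15r + 25 = (r - 5)^2(r + 1).
r = 5 has algebraic multiplicity 2; rank(M − 5I) = 2, so geometric multiplicity = 1.
Geometric multiplicity < algebraic multiplicity, so M is not diagonalizable.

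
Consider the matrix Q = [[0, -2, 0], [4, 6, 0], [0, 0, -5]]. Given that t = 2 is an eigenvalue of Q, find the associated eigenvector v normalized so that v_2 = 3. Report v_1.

-3

Q − 2I = [[-2, -2, 0], [4, 4, 0], [0, 0, -7]].
Solving (Q − 2I)v = 0 gives the eigenspace spanned by (-3, 3, 0).
With v_2 = 3, v = (-3, 3, 0), so v_1 = -3.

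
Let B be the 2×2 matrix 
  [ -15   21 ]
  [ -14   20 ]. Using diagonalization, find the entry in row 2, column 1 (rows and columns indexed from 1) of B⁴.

Characteristic polynomial: r^2 - 5r - 6 = (r - 6)(r + 1), so the eigenvalues are -1, 6.
r=6: eigenvector (1, 1).
r=-1: eigenvector (3, 2).
P = [[1, 3], [1, 2]], D = diag(6, -1), P⁻¹ = [[-2, 3], [1, -1]].
B⁴ = P·diag(1296, 1)·P⁻¹ = [[-2589, 3885], [-2590, 3886]].
The requested entry is -2590.

-2590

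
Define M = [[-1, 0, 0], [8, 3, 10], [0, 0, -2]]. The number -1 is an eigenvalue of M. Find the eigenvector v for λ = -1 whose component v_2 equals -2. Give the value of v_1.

1

M + 1I = [[0, 0, 0], [8, 4, 10], [0, 0, -1]].
Solving (M + 1I)v = 0 gives the eigenspace spanned by (1, -2, 0).
With v_2 = -2, v = (1, -2, 0), so v_1 = 1.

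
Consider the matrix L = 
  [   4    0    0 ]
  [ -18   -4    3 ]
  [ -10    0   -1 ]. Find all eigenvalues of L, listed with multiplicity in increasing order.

Characteristic polynomial: p(s) = s^3 + s^2 - 16s - 16 = (s - 4)(s + 1)(s + 4).
Roots (with multiplicity): -4, -1, 4.

-4, -1, 4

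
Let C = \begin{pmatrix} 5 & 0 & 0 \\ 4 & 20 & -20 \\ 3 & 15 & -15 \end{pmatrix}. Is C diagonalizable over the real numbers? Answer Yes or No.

Characteristic polynomial: p(r) = r^3 - 10r^2 + 25r = r(r - 5)^2.
r = 5 has algebraic multiplicity 2; rank(C − 5I) = 2, so geometric multiplicity = 1.
Geometric multiplicity < algebraic multiplicity, so C is not diagonalizable.

No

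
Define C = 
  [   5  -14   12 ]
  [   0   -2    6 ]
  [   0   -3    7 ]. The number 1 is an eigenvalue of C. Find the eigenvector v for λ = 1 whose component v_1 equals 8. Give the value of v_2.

C − 1I = [[4, -14, 12], [0, -3, 6], [0, -3, 6]].
Solving (C − 1I)v = 0 gives the eigenspace spanned by (8, 4, 2).
With v_1 = 8, v = (8, 4, 2), so v_2 = 4.

4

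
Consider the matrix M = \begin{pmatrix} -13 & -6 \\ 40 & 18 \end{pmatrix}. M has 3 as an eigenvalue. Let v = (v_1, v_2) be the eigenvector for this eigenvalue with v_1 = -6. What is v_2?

16

M − 3I = [[-16, -6], [40, 15]].
Solving (M − 3I)v = 0 gives the eigenspace spanned by (-6, 16).
With v_1 = -6, v = (-6, 16), so v_2 = 16.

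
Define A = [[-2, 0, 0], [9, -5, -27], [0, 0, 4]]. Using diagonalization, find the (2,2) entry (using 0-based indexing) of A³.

64

Characteristic polynomial: s^3 + 3s^2 - 18s - 40 = (s - 4)(s + 2)(s + 5), so the eigenvalues are -5, -2, 4.
s=-5: eigenvector (0, 1, 0).
s=-2: eigenvector (1, 3, 0).
s=4: eigenvector (0, -3, 1).
P = [[0, 1, 0], [1, 3, -3], [0, 0, 1]], D = diag(-5, -2, 4), P⁻¹ = [[-3, 1, 3], [1, 0, 0], [0, 0, 1]].
A³ = P·diag(-125, -8, 64)·P⁻¹ = [[-8, 0, 0], [351, -125, -567], [0, 0, 64]].
The requested entry is 64.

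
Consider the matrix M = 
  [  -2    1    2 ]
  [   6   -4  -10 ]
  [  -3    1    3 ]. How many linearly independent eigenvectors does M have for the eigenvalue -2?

M + 2I = [[0, 1, 2], [6, -2, -10], [-3, 1, 5]].
This matrix has rank 2, so its null space has dimension 3 − 2 = 1.

1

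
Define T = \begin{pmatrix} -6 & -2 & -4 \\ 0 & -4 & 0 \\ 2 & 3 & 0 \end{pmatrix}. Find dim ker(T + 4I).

1

T + 4I = [[-2, -2, -4], [0, 0, 0], [2, 3, 4]].
This matrix has rank 2, so its null space has dimension 3 − 2 = 1.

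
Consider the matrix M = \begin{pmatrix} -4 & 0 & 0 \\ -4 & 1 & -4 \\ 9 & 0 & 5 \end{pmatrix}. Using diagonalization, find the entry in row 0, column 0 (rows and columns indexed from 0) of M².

16

Characteristic polynomial: t^3 - 2t^2 - 19t + 20 = (t - 5)(t - 1)(t + 4), so the eigenvalues are -4, 1, 5.
t=1: eigenvector (0, 1, 0).
t=-4: eigenvector (1, 0, -1).
t=5: eigenvector (0, -1, 1).
P = [[0, 1, 0], [1, 0, -1], [0, -1, 1]], D = diag(1, -4, 5), P⁻¹ = [[1, 1, 1], [1, 0, 0], [1, 0, 1]].
M² = P·diag(1, 16, 25)·P⁻¹ = [[16, 0, 0], [-24, 1, -24], [9, 0, 25]].
The requested entry is 16.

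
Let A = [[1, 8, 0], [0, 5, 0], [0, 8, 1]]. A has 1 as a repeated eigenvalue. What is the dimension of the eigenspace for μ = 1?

A − 1I = [[0, 8, 0], [0, 4, 0], [0, 8, 0]].
This matrix has rank 1, so its null space has dimension 3 − 1 = 2.

2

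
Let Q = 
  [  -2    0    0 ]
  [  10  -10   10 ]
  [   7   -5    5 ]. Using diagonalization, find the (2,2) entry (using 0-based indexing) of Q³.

Characteristic polynomial: λ^3 + 7λ^2 + 10λ = λ(λ + 2)(λ + 5), so the eigenvalues are -5, -2, 0.
λ=-2: eigenvector (1, 0, -1).
λ=0: eigenvector (0, -1, -1).
λ=-5: eigenvector (0, 2, 1).
P = [[1, 0, 0], [0, -1, 2], [-1, -1, 1]], D = diag(-2, 0, -5), P⁻¹ = [[1, 0, 0], [-2, 1, -2], [-1, 1, -1]].
Q³ = P·diag(-8, 0, -125)·P⁻¹ = [[-8, 0, 0], [250, -250, 250], [133, -125, 125]].
The requested entry is 125.

125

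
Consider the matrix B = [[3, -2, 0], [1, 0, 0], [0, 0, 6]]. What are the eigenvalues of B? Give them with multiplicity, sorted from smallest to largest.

1, 2, 6

Characteristic polynomial: p(s) = s^3 - 9s^2 + 20s - 12 = (s - 6)(s - 2)(s - 1).
Roots (with multiplicity): 1, 2, 6.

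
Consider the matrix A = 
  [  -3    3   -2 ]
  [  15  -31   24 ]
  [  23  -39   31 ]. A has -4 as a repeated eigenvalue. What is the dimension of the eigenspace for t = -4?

A + 4I = [[1, 3, -2], [15, -27, 24], [23, -39, 35]].
This matrix has rank 2, so its null space has dimension 3 − 2 = 1.

1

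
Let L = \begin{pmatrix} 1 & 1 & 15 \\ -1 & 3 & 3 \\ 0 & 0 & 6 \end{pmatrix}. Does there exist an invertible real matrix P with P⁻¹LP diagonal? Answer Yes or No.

No

Characteristic polynomial: p(λ) = λ^3 - 10λ^2 + 28λ - 24 = (λ - 6)(λ - 2)^2.
λ = 2 has algebraic multiplicity 2; rank(L − 2I) = 2, so geometric multiplicity = 1.
Geometric multiplicity < algebraic multiplicity, so L is not diagonalizable.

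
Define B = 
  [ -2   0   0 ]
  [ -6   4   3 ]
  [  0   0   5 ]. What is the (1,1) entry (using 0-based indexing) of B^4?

Characteristic polynomial: r^3 - 7r^2 + 2r + 40 = (r - 5)(r - 4)(r + 2), so the eigenvalues are -2, 4, 5.
r=-2: eigenvector (1, 1, 0).
r=5: eigenvector (0, 3, 1).
r=4: eigenvector (0, 1, 0).
P = [[1, 0, 0], [1, 3, 1], [0, 1, 0]], D = diag(-2, 5, 4), P⁻¹ = [[1, 0, 0], [0, 0, 1], [-1, 1, -3]].
B⁴ = P·diag(16, 625, 256)·P⁻¹ = [[16, 0, 0], [-240, 256, 1107], [0, 0, 625]].
The requested entry is 256.

256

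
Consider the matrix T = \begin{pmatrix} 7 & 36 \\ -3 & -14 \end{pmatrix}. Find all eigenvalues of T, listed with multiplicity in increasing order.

Characteristic polynomial: p(s) = s^2 + 7s + 10 = (s + 2)(s + 5).
Roots (with multiplicity): -5, -2.

-5, -2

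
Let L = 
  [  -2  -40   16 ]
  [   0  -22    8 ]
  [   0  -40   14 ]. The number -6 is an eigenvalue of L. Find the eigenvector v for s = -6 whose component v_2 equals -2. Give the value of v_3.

L + 6I = [[4, -40, 16], [0, -16, 8], [0, -40, 20]].
Solving (L + 6I)v = 0 gives the eigenspace spanned by (-4, -2, -4).
With v_2 = -2, v = (-4, -2, -4), so v_3 = -4.

-4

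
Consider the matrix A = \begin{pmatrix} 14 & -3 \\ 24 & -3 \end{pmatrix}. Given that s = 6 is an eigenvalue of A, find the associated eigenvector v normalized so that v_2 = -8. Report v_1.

-3

A − 6I = [[8, -3], [24, -9]].
Solving (A − 6I)v = 0 gives the eigenspace spanned by (-3, -8).
With v_2 = -8, v = (-3, -8), so v_1 = -3.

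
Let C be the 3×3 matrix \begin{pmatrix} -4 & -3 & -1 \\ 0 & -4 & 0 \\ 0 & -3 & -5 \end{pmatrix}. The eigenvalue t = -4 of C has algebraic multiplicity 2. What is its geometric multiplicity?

C + 4I = [[0, -3, -1], [0, 0, 0], [0, -3, -1]].
This matrix has rank 1, so its null space has dimension 3 − 1 = 2.

2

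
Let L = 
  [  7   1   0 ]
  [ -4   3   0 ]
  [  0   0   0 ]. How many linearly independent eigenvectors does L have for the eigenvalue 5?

L − 5I = [[2, 1, 0], [-4, -2, 0], [0, 0, -5]].
This matrix has rank 2, so its null space has dimension 3 − 2 = 1.

1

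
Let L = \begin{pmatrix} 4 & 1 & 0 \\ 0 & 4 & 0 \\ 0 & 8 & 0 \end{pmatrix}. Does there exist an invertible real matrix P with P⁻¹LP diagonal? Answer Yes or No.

Characteristic polynomial: p(t) = t^3 - 8t^2 + 16t = t(t - 4)^2.
t = 4 has algebraic multiplicity 2; rank(L − 4I) = 2, so geometric multiplicity = 1.
Geometric multiplicity < algebraic multiplicity, so L is not diagonalizable.

No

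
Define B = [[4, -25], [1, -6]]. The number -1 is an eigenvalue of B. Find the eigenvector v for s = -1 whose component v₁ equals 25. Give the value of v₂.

B + 1I = [[5, -25], [1, -5]].
Solving (B + 1I)v = 0 gives the eigenspace spanned by (25, 5).
With v₁ = 25, v = (25, 5), so v₂ = 5.

5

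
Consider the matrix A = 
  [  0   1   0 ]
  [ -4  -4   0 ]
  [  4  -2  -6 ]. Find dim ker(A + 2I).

A + 2I = [[2, 1, 0], [-4, -2, 0], [4, -2, -4]].
This matrix has rank 2, so its null space has dimension 3 − 2 = 1.

1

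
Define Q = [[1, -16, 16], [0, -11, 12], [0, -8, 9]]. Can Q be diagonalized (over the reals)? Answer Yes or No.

Yes

Characteristic polynomial: p(s) = s^3 + s^2 - 5s + 3 = (s - 1)^2(s + 3).
s = 1 has algebraic multiplicity 2; rank(Q − 1I) = 1, so geometric multiplicity = 2.
Every eigenvalue has geometric = algebraic multiplicity, so Q is diagonalizable.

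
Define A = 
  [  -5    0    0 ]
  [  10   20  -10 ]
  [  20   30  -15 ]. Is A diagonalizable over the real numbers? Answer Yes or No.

Yes

Characteristic polynomial: p(λ) = λ^3 - 25λ = λ(λ - 5)(λ + 5).
All 3 eigenvalues are distinct, so A is diagonalizable.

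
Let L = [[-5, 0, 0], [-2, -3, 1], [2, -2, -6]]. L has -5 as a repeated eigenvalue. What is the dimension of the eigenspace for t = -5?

L + 5I = [[0, 0, 0], [-2, 2, 1], [2, -2, -1]].
This matrix has rank 1, so its null space has dimension 3 − 1 = 2.

2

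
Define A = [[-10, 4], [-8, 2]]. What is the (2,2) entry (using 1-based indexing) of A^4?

-1264

Characteristic polynomial: λ^2 + 8λ + 12 = (λ + 2)(λ + 6), so the eigenvalues are -6, -2.
λ=-6: eigenvector (1, 1).
λ=-2: eigenvector (1, 2).
P = [[1, 1], [1, 2]], D = diag(-6, -2), P⁻¹ = [[2, -1], [-1, 1]].
A⁴ = P·diag(1296, 16)·P⁻¹ = [[2576, -1280], [2560, -1264]].
The requested entry is -1264.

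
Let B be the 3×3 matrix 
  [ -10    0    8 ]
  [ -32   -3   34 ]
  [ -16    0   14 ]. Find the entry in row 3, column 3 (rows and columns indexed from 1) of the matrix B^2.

Characteristic polynomial: λ^3 - λ^2 - 24λ - 36 = (λ - 6)(λ + 2)(λ + 3), so the eigenvalues are -3, -2, 6.
λ=-2: eigenvector (1, 2, 1).
λ=-3: eigenvector (0, 1, 0).
λ=6: eigenvector (-1, -4, -2).
P = [[1, 0, -1], [2, 1, -4], [1, 0, -2]], D = diag(-2, -3, 6), P⁻¹ = [[2, 0, -1], [0, 1, -2], [1, 0, -1]].
B² = P·diag(4, 9, 36)·P⁻¹ = [[-28, 0, 32], [-128, 9, 118], [-64, 0, 68]].
The requested entry is 68.

68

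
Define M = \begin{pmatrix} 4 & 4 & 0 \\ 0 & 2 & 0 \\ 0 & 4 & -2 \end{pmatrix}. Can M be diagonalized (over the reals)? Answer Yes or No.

Yes

Characteristic polynomial: p(μ) = μ^3 - 4μ^2 - 4μ + 16 = (μ - 4)(μ - 2)(μ + 2).
All 3 eigenvalues are distinct, so M is diagonalizable.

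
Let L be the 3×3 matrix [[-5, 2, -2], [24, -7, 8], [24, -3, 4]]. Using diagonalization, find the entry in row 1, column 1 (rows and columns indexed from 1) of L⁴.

Characteristic polynomial: λ^3 + 8λ^2 + 11λ - 20 = (λ - 1)(λ + 4)(λ + 5), so the eigenvalues are -5, -4, 1.
λ=-4: eigenvector (-2, 8, 9).
λ=1: eigenvector (0, 1, 1).
λ=-5: eigenvector (1, -4, -4).
P = [[-2, 0, 1], [8, 1, -4], [9, 1, -4]], D = diag(-4, 1, -5), P⁻¹ = [[0, -1, 1], [4, 1, 0], [1, -2, 2]].
L⁴ = P·diag(256, 1, 625)·P⁻¹ = [[625, -738, 738], [-2496, 2953, -2952], [-2496, 2697, -2696]].
The requested entry is 625.

625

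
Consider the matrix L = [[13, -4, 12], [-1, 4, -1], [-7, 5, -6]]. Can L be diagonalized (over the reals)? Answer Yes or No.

No

Characteristic polynomial: p(μ) = μ^3 - 11μ^2 + 35μ - 25 = (μ - 5)^2(μ - 1).
μ = 5 has algebraic multiplicity 2; rank(L − 5I) = 2, so geometric multiplicity = 1.
Geometric multiplicity < algebraic multiplicity, so L is not diagonalizable.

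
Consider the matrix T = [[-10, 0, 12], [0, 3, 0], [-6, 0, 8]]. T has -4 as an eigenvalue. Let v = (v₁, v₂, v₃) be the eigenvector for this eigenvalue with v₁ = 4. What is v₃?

2

T + 4I = [[-6, 0, 12], [0, 7, 0], [-6, 0, 12]].
Solving (T + 4I)v = 0 gives the eigenspace spanned by (4, 0, 2).
With v₁ = 4, v = (4, 0, 2), so v₃ = 2.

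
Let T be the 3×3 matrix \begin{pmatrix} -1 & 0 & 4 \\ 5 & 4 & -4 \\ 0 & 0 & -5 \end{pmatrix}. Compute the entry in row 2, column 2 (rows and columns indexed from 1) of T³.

64

Characteristic polynomial: r^3 + 2r^2 - 19r - 20 = (r - 4)(r + 1)(r + 5), so the eigenvalues are -5, -1, 4.
r=-1: eigenvector (1, -1, 0).
r=-5: eigenvector (-1, 1, 1).
r=4: eigenvector (0, 1, 0).
P = [[1, -1, 0], [-1, 1, 1], [0, 1, 0]], D = diag(-1, -5, 4), P⁻¹ = [[1, 0, 1], [0, 0, 1], [1, 1, 0]].
T³ = P·diag(-1, -125, 64)·P⁻¹ = [[-1, 0, 124], [65, 64, -124], [0, 0, -125]].
The requested entry is 64.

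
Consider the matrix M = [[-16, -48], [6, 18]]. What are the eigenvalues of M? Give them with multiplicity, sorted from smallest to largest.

0, 2

Characteristic polynomial: p(λ) = λ^2 - 2λ = λ(λ - 2).
Roots (with multiplicity): 0, 2.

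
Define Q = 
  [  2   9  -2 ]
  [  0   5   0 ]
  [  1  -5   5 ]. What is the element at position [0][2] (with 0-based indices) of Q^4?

Characteristic polynomial: s^3 - 12s^2 + 47s - 60 = (s - 5)(s - 4)(s - 3), so the eigenvalues are 3, 4, 5.
s=4: eigenvector (-1, 0, 1).
s=5: eigenvector (5, 1, -3).
s=3: eigenvector (-2, 0, 1).
P = [[-1, 5, -2], [0, 1, 0], [1, -3, 1]], D = diag(4, 5, 3), P⁻¹ = [[1, 1, 2], [0, 1, 0], [-1, 2, -1]].
Q⁴ = P·diag(256, 625, 81)·P⁻¹ = [[-94, 2545, -350], [0, 625, 0], [175, -1457, 431]].
The requested entry is -350.

-350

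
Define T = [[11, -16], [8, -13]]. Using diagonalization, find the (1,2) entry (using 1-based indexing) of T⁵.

Characteristic polynomial: s^2 + 2s - 15 = (s - 3)(s + 5), so the eigenvalues are -5, 3.
s=3: eigenvector (2, 1).
s=-5: eigenvector (-1, -1).
P = [[2, -1], [1, -1]], D = diag(3, -5), P⁻¹ = [[1, -1], [1, -2]].
T⁵ = P·diag(243, -3125)·P⁻¹ = [[3611, -6736], [3368, -6493]].
The requested entry is -6736.

-6736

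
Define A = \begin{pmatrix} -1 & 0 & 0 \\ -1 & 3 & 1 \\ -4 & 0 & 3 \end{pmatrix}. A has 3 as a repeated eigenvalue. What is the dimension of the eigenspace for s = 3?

A − 3I = [[-4, 0, 0], [-1, 0, 1], [-4, 0, 0]].
This matrix has rank 2, so its null space has dimension 3 − 2 = 1.

1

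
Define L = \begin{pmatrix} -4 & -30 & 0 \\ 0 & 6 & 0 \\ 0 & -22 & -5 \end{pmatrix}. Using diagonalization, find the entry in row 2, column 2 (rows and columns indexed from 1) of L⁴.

Characteristic polynomial: λ^3 + 3λ^2 - 34λ - 120 = (λ - 6)(λ + 4)(λ + 5), so the eigenvalues are -5, -4, 6.
λ=-4: eigenvector (1, 0, 0).
λ=6: eigenvector (-3, 1, -2).
λ=-5: eigenvector (0, 0, 1).
P = [[1, -3, 0], [0, 1, 0], [0, -2, 1]], D = diag(-4, 6, -5), P⁻¹ = [[1, 3, 0], [0, 1, 0], [0, 2, 1]].
L⁴ = P·diag(256, 1296, 625)·P⁻¹ = [[256, -3120, 0], [0, 1296, 0], [0, -1342, 625]].
The requested entry is 1296.

1296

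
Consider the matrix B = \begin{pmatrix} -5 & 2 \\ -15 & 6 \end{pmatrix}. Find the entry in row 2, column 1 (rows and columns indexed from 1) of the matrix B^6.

-15

Characteristic polynomial: r^2 - r = r(r - 1), so the eigenvalues are 0, 1.
r=1: eigenvector (1, 3).
r=0: eigenvector (-2, -5).
P = [[1, -2], [3, -5]], D = diag(1, 0), P⁻¹ = [[-5, 2], [-3, 1]].
B⁶ = P·diag(1, 0)·P⁻¹ = [[-5, 2], [-15, 6]].
The requested entry is -15.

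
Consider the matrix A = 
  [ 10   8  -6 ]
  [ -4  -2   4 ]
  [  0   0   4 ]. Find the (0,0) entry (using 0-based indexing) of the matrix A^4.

2576

Characteristic polynomial: s^3 - 12s^2 + 44s - 48 = (s - 6)(s - 4)(s - 2), so the eigenvalues are 2, 4, 6.
s=6: eigenvector (-2, 1, 0).
s=2: eigenvector (-1, 1, 0).
s=4: eigenvector (1, 0, 1).
P = [[-2, -1, 1], [1, 1, 0], [0, 0, 1]], D = diag(6, 2, 4), P⁻¹ = [[-1, -1, 1], [1, 2, -1], [0, 0, 1]].
A⁴ = P·diag(1296, 16, 256)·P⁻¹ = [[2576, 2560, -2320], [-1280, -1264, 1280], [0, 0, 256]].
The requested entry is 2576.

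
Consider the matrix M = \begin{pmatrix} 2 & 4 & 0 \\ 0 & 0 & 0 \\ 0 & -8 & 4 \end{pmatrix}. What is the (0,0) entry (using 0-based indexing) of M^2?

Characteristic polynomial: t^3 - 6t^2 + 8t = t(t - 4)(t - 2), so the eigenvalues are 0, 2, 4.
t=0: eigenvector (-2, 1, 2).
t=2: eigenvector (1, 0, 0).
t=4: eigenvector (0, 0, 1).
P = [[-2, 1, 0], [1, 0, 0], [2, 0, 1]], D = diag(0, 2, 4), P⁻¹ = [[0, 1, 0], [1, 2, 0], [0, -2, 1]].
M² = P·diag(0, 4, 16)·P⁻¹ = [[4, 8, 0], [0, 0, 0], [0, -32, 16]].
The requested entry is 4.

4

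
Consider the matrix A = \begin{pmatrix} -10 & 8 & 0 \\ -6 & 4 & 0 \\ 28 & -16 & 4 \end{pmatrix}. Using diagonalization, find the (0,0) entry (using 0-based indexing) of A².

Characteristic polynomial: s^3 + 2s^2 - 16s - 32 = (s - 4)(s + 2)(s + 4), so the eigenvalues are -4, -2, 4.
s=-2: eigenvector (1, 1, -2).
s=4: eigenvector (0, 0, 1).
s=-4: eigenvector (-4, -3, 8).
P = [[1, 0, -4], [1, 0, -3], [-2, 1, 8]], D = diag(-2, 4, -4), P⁻¹ = [[-3, 4, 0], [2, 0, 1], [-1, 1, 0]].
A² = P·diag(4, 16, 16)·P⁻¹ = [[52, -48, 0], [36, -32, 0], [-72, 96, 16]].
The requested entry is 52.

52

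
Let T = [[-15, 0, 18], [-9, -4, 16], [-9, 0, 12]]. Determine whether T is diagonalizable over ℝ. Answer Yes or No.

Yes

Characteristic polynomial: p(s) = s^3 + 7s^2 - 6s - 72 = (s - 3)(s + 4)(s + 6).
All 3 eigenvalues are distinct, so T is diagonalizable.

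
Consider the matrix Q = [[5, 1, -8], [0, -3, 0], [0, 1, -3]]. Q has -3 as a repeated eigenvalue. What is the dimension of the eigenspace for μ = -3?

Q + 3I = [[8, 1, -8], [0, 0, 0], [0, 1, 0]].
This matrix has rank 2, so its null space has dimension 3 − 2 = 1.

1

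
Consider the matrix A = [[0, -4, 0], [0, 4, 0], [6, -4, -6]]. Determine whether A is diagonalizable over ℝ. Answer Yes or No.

Characteristic polynomial: p(s) = s^3 + 2s^2 - 24s = s(s - 4)(s + 6).
All 3 eigenvalues are distinct, so A is diagonalizable.

Yes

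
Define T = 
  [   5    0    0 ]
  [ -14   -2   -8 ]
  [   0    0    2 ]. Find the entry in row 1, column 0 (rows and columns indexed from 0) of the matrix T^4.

-1218

Characteristic polynomial: r^3 - 5r^2 - 4r + 20 = (r - 5)(r - 2)(r + 2), so the eigenvalues are -2, 2, 5.
r=2: eigenvector (0, -2, 1).
r=-2: eigenvector (0, 1, 0).
r=5: eigenvector (1, -2, 0).
P = [[0, 0, 1], [-2, 1, -2], [1, 0, 0]], D = diag(2, -2, 5), P⁻¹ = [[0, 0, 1], [2, 1, 2], [1, 0, 0]].
T⁴ = P·diag(16, 16, 625)·P⁻¹ = [[625, 0, 0], [-1218, 16, 0], [0, 0, 16]].
The requested entry is -1218.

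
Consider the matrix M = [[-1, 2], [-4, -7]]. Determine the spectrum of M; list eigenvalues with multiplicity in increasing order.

-5, -3

Characteristic polynomial: p(μ) = μ^2 + 8μ + 15 = (μ + 3)(μ + 5).
Roots (with multiplicity): -5, -3.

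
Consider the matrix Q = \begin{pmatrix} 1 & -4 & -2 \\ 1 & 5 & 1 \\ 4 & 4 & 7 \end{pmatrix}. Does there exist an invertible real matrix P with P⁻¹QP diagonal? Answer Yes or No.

Characteristic polynomial: p(λ) = λ^3 - 13λ^2 + 55λ - 75 = (λ - 5)^2(λ - 3).
λ = 5 has algebraic multiplicity 2; rank(Q − 5I) = 2, so geometric multiplicity = 1.
Geometric multiplicity < algebraic multiplicity, so Q is not diagonalizable.

No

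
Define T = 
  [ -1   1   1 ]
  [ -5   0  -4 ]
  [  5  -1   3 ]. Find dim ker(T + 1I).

T + 1I = [[0, 1, 1], [-5, 1, -4], [5, -1, 4]].
This matrix has rank 2, so its null space has dimension 3 − 2 = 1.

1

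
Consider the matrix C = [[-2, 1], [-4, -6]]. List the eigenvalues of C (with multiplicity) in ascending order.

Characteristic polynomial: p(s) = s^2 + 8s + 16 = (s + 4)^2.
Roots (with multiplicity): -4, -4.

-4, -4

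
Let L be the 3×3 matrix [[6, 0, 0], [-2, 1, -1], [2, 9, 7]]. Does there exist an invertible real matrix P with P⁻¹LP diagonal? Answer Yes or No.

No

Characteristic polynomial: p(λ) = λ^3 - 14λ^2 + 64λ - 96 = (λ - 6)(λ - 4)^2.
λ = 4 has algebraic multiplicity 2; rank(L − 4I) = 2, so geometric multiplicity = 1.
Geometric multiplicity < algebraic multiplicity, so L is not diagonalizable.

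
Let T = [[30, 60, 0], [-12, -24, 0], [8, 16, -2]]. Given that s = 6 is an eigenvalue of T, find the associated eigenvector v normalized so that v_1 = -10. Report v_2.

T − 6I = [[24, 60, 0], [-12, -30, 0], [8, 16, -8]].
Solving (T − 6I)v = 0 gives the eigenspace spanned by (-10, 4, -2).
With v_1 = -10, v = (-10, 4, -2), so v_2 = 4.

4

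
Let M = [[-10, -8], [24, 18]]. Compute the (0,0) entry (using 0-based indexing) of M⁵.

-23200

Characteristic polynomial: s^2 - 8s + 12 = (s - 6)(s - 2), so the eigenvalues are 2, 6.
s=2: eigenvector (2, -3).
s=6: eigenvector (1, -2).
P = [[2, 1], [-3, -2]], D = diag(2, 6), P⁻¹ = [[2, 1], [-3, -2]].
M⁵ = P·diag(32, 7776)·P⁻¹ = [[-23200, -15488], [46464, 31008]].
The requested entry is -23200.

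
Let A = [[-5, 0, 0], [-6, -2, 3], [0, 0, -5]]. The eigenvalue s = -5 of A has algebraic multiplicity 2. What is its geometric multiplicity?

2

A + 5I = [[0, 0, 0], [-6, 3, 3], [0, 0, 0]].
This matrix has rank 1, so its null space has dimension 3 − 1 = 2.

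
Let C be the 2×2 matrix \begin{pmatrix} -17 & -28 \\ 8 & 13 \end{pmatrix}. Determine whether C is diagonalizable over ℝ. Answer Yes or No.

Yes

Characteristic polynomial: p(λ) = λ^2 + 4λ + 3 = (λ + 1)(λ + 3).
All 2 eigenvalues are distinct, so C is diagonalizable.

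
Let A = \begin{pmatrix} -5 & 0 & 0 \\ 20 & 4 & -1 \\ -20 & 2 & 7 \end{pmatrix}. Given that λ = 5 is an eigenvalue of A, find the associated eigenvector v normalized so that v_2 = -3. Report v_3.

A − 5I = [[-10, 0, 0], [20, -1, -1], [-20, 2, 2]].
Solving (A − 5I)v = 0 gives the eigenspace spanned by (0, -3, 3).
With v_2 = -3, v = (0, -3, 3), so v_3 = 3.

3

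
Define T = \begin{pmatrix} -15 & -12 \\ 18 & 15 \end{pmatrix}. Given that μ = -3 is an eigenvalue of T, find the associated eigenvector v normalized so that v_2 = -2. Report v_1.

T + 3I = [[-12, -12], [18, 18]].
Solving (T + 3I)v = 0 gives the eigenspace spanned by (2, -2).
With v_2 = -2, v = (2, -2), so v_1 = 2.

2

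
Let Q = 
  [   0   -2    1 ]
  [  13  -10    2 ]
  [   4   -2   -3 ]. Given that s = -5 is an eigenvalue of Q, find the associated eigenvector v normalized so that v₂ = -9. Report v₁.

-3

Q + 5I = [[5, -2, 1], [13, -5, 2], [4, -2, 2]].
Solving (Q + 5I)v = 0 gives the eigenspace spanned by (-3, -9, -3).
With v₂ = -9, v = (-3, -9, -3), so v₁ = -3.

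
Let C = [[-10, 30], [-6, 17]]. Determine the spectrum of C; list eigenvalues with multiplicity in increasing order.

2, 5

Characteristic polynomial: p(μ) = μ^2 - 7μ + 10 = (μ - 5)(μ - 2).
Roots (with multiplicity): 2, 5.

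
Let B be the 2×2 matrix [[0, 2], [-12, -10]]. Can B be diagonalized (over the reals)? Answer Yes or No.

Yes

Characteristic polynomial: p(s) = s^2 + 10s + 24 = (s + 4)(s + 6).
All 2 eigenvalues are distinct, so B is diagonalizable.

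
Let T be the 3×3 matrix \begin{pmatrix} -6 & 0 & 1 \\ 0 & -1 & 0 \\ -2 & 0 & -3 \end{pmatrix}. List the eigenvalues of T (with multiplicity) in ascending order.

Characteristic polynomial: p(r) = r^3 + 10r^2 + 29r + 20 = (r + 1)(r + 4)(r + 5).
Roots (with multiplicity): -5, -4, -1.

-5, -4, -1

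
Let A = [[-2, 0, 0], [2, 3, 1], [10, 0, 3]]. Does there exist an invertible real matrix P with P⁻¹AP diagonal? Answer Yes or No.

Characteristic polynomial: p(t) = t^3 - 4t^2 - 3t + 18 = (t - 3)^2(t + 2).
t = 3 has algebraic multiplicity 2; rank(A − 3I) = 2, so geometric multiplicity = 1.
Geometric multiplicity < algebraic multiplicity, so A is not diagonalizable.

No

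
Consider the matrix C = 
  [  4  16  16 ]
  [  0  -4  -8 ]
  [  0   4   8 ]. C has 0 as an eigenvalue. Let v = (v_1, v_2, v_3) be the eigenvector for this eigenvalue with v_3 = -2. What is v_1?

C = [[4, 16, 16], [0, -4, -8], [0, 4, 8]].
Solving (C)v = 0 gives the eigenspace spanned by (-8, 4, -2).
With v_3 = -2, v = (-8, 4, -2), so v_1 = -8.

-8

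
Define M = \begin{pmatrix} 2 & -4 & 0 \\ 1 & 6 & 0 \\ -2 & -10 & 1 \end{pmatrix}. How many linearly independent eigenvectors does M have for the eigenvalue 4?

1

M − 4I = [[-2, -4, 0], [1, 2, 0], [-2, -10, -3]].
This matrix has rank 2, so its null space has dimension 3 − 2 = 1.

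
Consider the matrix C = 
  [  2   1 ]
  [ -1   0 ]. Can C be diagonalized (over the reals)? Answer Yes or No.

Characteristic polynomial: p(r) = r^2 - 2r + 1 = (r - 1)^2.
r = 1 has algebraic multiplicity 2; rank(C − 1I) = 1, so geometric multiplicity = 1.
Geometric multiplicity < algebraic multiplicity, so C is not diagonalizable.

No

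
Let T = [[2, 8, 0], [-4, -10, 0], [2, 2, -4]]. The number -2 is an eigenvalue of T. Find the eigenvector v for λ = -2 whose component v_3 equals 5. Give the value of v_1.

10

T + 2I = [[4, 8, 0], [-4, -8, 0], [2, 2, -2]].
Solving (T + 2I)v = 0 gives the eigenspace spanned by (10, -5, 5).
With v_3 = 5, v = (10, -5, 5), so v_1 = 10.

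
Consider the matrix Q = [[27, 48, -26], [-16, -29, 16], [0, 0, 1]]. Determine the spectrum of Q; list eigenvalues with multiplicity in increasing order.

-5, 1, 3

Characteristic polynomial: p(μ) = μ^3 + μ^2 - 17μ + 15 = (μ - 3)(μ - 1)(μ + 5).
Roots (with multiplicity): -5, 1, 3.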